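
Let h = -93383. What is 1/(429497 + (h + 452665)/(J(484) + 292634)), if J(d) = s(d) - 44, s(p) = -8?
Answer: 146291/62831725268 ≈ 2.3283e-6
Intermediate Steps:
J(d) = -52 (J(d) = -8 - 44 = -52)
1/(429497 + (h + 452665)/(J(484) + 292634)) = 1/(429497 + (-93383 + 452665)/(-52 + 292634)) = 1/(429497 + 359282/292582) = 1/(429497 + 359282*(1/292582)) = 1/(429497 + 179641/146291) = 1/(62831725268/146291) = 146291/62831725268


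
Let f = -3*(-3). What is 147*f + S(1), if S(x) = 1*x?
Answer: 1324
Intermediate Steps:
S(x) = x
f = 9
147*f + S(1) = 147*9 + 1 = 1323 + 1 = 1324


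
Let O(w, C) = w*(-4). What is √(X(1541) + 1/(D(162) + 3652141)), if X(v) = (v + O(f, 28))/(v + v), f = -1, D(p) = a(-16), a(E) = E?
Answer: √2540461477346351790/2251169850 ≈ 0.70802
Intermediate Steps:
D(p) = -16
O(w, C) = -4*w
X(v) = (4 + v)/(2*v) (X(v) = (v - 4*(-1))/(v + v) = (v + 4)/((2*v)) = (4 + v)*(1/(2*v)) = (4 + v)/(2*v))
√(X(1541) + 1/(D(162) + 3652141)) = √((½)*(4 + 1541)/1541 + 1/(-16 + 3652141)) = √((½)*(1/1541)*1545 + 1/3652125) = √(1545/3082 + 1/3652125) = √(5642536207/11255849250) = √2540461477346351790/2251169850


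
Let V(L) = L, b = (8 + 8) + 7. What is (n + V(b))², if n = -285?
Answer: 68644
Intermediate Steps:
b = 23 (b = 16 + 7 = 23)
(n + V(b))² = (-285 + 23)² = (-262)² = 68644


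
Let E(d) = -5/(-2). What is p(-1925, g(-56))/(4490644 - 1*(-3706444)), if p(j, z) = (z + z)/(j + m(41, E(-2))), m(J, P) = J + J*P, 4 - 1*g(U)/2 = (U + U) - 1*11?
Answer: -1/28746284 ≈ -3.4787e-8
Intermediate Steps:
g(U) = 30 - 4*U (g(U) = 8 - 2*((U + U) - 1*11) = 8 - 2*(2*U - 11) = 8 - 2*(-11 + 2*U) = 8 + (22 - 4*U) = 30 - 4*U)
E(d) = 5/2 (E(d) = -5*(-½) = 5/2)
p(j, z) = 2*z/(287/2 + j) (p(j, z) = (z + z)/(j + 41*(1 + 5/2)) = (2*z)/(j + 41*(7/2)) = (2*z)/(j + 287/2) = (2*z)/(287/2 + j) = 2*z/(287/2 + j))
p(-1925, g(-56))/(4490644 - 1*(-3706444)) = (4*(30 - 4*(-56))/(287 + 2*(-1925)))/(4490644 - 1*(-3706444)) = (4*(30 + 224)/(287 - 3850))/(4490644 + 3706444) = (4*254/(-3563))/8197088 = (4*254*(-1/3563))*(1/8197088) = -1016/3563*1/8197088 = -1/28746284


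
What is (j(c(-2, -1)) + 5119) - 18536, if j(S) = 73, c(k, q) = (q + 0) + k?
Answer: -13344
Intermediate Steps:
c(k, q) = k + q (c(k, q) = q + k = k + q)
(j(c(-2, -1)) + 5119) - 18536 = (73 + 5119) - 18536 = 5192 - 18536 = -13344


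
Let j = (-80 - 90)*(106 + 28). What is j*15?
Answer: -341700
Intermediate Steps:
j = -22780 (j = -170*134 = -22780)
j*15 = -22780*15 = -341700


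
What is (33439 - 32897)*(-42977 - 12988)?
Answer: -30333030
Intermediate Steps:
(33439 - 32897)*(-42977 - 12988) = 542*(-55965) = -30333030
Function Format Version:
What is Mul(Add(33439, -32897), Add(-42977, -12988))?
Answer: -30333030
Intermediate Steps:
Mul(Add(33439, -32897), Add(-42977, -12988)) = Mul(542, -55965) = -30333030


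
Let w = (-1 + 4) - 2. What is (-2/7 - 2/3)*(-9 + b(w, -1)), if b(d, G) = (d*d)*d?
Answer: 160/21 ≈ 7.6190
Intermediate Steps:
w = 1 (w = 3 - 2 = 1)
b(d, G) = d³ (b(d, G) = d²*d = d³)
(-2/7 - 2/3)*(-9 + b(w, -1)) = (-2/7 - 2/3)*(-9 + 1³) = (-2*⅐ - 2*⅓)*(-9 + 1) = (-2/7 - ⅔)*(-8) = -20/21*(-8) = 160/21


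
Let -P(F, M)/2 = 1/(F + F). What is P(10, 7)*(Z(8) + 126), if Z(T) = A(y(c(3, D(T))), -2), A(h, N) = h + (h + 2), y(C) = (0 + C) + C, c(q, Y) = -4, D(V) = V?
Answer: -56/5 ≈ -11.200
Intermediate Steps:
P(F, M) = -1/F (P(F, M) = -2/(F + F) = -2*1/(2*F) = -1/F)
y(C) = 2*C (y(C) = C + C = 2*C)
A(h, N) = 2 + 2*h (A(h, N) = h + (2 + h) = 2 + 2*h)
Z(T) = -14 (Z(T) = 2 + 2*(2*(-4)) = 2 + 2*(-8) = 2 - 16 = -14)
P(10, 7)*(Z(8) + 126) = (-1/10)*(-14 + 126) = -1*⅒*112 = -⅒*112 = -56/5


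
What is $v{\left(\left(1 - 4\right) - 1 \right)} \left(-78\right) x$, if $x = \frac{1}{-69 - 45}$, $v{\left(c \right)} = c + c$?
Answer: $- \frac{104}{19} \approx -5.4737$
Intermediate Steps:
$v{\left(c \right)} = 2 c$
$x = - \frac{1}{114}$ ($x = \frac{1}{-114} = - \frac{1}{114} \approx -0.0087719$)
$v{\left(\left(1 - 4\right) - 1 \right)} \left(-78\right) x = 2 \left(\left(1 - 4\right) - 1\right) \left(-78\right) \left(- \frac{1}{114}\right) = 2 \left(-3 - 1\right) \left(-78\right) \left(- \frac{1}{114}\right) = 2 \left(-4\right) \left(-78\right) \left(- \frac{1}{114}\right) = \left(-8\right) \left(-78\right) \left(- \frac{1}{114}\right) = 624 \left(- \frac{1}{114}\right) = - \frac{104}{19}$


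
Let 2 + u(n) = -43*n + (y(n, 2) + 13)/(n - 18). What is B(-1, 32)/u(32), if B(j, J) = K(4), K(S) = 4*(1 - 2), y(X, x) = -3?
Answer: 28/9641 ≈ 0.0029043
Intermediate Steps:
K(S) = -4 (K(S) = 4*(-1) = -4)
B(j, J) = -4
u(n) = -2 - 43*n + 10/(-18 + n) (u(n) = -2 + (-43*n + (-3 + 13)/(n - 18)) = -2 + (-43*n + 10/(-18 + n)) = -2 - 43*n + 10/(-18 + n))
B(-1, 32)/u(32) = -4*(-18 + 32)/(46 - 43*32² + 772*32) = -4*14/(46 - 43*1024 + 24704) = -4*14/(46 - 44032 + 24704) = -4/((1/14)*(-19282)) = -4/(-9641/7) = -4*(-7/9641) = 28/9641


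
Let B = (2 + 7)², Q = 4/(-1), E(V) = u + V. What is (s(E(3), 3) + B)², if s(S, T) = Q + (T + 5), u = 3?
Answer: 7225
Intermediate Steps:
E(V) = 3 + V
Q = -4 (Q = 4*(-1) = -4)
s(S, T) = 1 + T (s(S, T) = -4 + (T + 5) = -4 + (5 + T) = 1 + T)
B = 81 (B = 9² = 81)
(s(E(3), 3) + B)² = ((1 + 3) + 81)² = (4 + 81)² = 85² = 7225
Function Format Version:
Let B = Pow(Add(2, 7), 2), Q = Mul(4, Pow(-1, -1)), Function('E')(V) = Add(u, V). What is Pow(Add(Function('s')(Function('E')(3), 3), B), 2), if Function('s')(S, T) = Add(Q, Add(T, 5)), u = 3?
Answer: 7225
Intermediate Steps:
Function('E')(V) = Add(3, V)
Q = -4 (Q = Mul(4, -1) = -4)
Function('s')(S, T) = Add(1, T) (Function('s')(S, T) = Add(-4, Add(T, 5)) = Add(-4, Add(5, T)) = Add(1, T))
B = 81 (B = Pow(9, 2) = 81)
Pow(Add(Function('s')(Function('E')(3), 3), B), 2) = Pow(Add(Add(1, 3), 81), 2) = Pow(Add(4, 81), 2) = Pow(85, 2) = 7225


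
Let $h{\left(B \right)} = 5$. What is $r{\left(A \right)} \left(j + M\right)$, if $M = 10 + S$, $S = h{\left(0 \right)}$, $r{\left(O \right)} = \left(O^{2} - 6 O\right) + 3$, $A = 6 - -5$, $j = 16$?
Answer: $1798$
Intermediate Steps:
$A = 11$ ($A = 6 + 5 = 11$)
$r{\left(O \right)} = 3 + O^{2} - 6 O$
$S = 5$
$M = 15$ ($M = 10 + 5 = 15$)
$r{\left(A \right)} \left(j + M\right) = \left(3 + 11^{2} - 66\right) \left(16 + 15\right) = \left(3 + 121 - 66\right) 31 = 58 \cdot 31 = 1798$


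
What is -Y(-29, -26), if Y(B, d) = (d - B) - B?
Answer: -32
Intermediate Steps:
Y(B, d) = d - 2*B
-Y(-29, -26) = -(-26 - 2*(-29)) = -(-26 + 58) = -1*32 = -32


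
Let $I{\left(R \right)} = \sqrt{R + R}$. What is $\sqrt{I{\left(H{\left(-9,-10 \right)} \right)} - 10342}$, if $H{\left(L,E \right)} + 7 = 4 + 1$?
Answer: $\sqrt{-10342 + 2 i} \approx 0.0098 + 101.7 i$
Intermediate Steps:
$H{\left(L,E \right)} = -2$ ($H{\left(L,E \right)} = -7 + \left(4 + 1\right) = -7 + 5 = -2$)
$I{\left(R \right)} = \sqrt{2} \sqrt{R}$ ($I{\left(R \right)} = \sqrt{2 R} = \sqrt{2} \sqrt{R}$)
$\sqrt{I{\left(H{\left(-9,-10 \right)} \right)} - 10342} = \sqrt{\sqrt{2} \sqrt{-2} - 10342} = \sqrt{\sqrt{2} i \sqrt{2} - 10342} = \sqrt{2 i - 10342} = \sqrt{-10342 + 2 i}$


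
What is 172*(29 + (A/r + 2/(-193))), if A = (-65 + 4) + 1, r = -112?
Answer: 6860865/1351 ≈ 5078.4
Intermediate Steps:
A = -60 (A = -61 + 1 = -60)
172*(29 + (A/r + 2/(-193))) = 172*(29 + (-60/(-112) + 2/(-193))) = 172*(29 + (-60*(-1/112) + 2*(-1/193))) = 172*(29 + (15/28 - 2/193)) = 172*(29 + 2839/5404) = 172*(159555/5404) = 6860865/1351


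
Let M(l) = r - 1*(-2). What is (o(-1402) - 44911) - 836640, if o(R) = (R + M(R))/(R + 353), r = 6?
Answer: -924745605/1049 ≈ -8.8155e+5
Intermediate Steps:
M(l) = 8 (M(l) = 6 - 1*(-2) = 6 + 2 = 8)
o(R) = (8 + R)/(353 + R) (o(R) = (R + 8)/(R + 353) = (8 + R)/(353 + R))
(o(-1402) - 44911) - 836640 = ((8 - 1402)/(353 - 1402) - 44911) - 836640 = (-1394/(-1049) - 44911) - 836640 = (-1/1049*(-1394) - 44911) - 836640 = (1394/1049 - 44911) - 836640 = -47110245/1049 - 836640 = -924745605/1049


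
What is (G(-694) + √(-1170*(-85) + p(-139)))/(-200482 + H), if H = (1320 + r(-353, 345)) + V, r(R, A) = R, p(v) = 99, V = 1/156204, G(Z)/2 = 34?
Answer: -10621872/31165041059 - 1405836*√1229/31165041059 ≈ -0.0019222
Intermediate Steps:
G(Z) = 68 (G(Z) = 2*34 = 68)
V = 1/156204 ≈ 6.4019e-6
H = 151049269/156204 (H = (1320 - 353) + 1/156204 = 967 + 1/156204 = 151049269/156204 ≈ 967.00)
(G(-694) + √(-1170*(-85) + p(-139)))/(-200482 + H) = (68 + √(-1170*(-85) + 99))/(-200482 + 151049269/156204) = (68 + √(99450 + 99))/(-31165041059/156204) = (68 + √99549)*(-156204/31165041059) = (68 + 9*√1229)*(-156204/31165041059) = -10621872/31165041059 - 1405836*√1229/31165041059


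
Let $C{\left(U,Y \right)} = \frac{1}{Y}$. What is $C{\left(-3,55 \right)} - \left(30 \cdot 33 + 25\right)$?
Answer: $- \frac{55824}{55} \approx -1015.0$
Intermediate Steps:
$C{\left(-3,55 \right)} - \left(30 \cdot 33 + 25\right) = \frac{1}{55} - \left(30 \cdot 33 + 25\right) = \frac{1}{55} - \left(990 + 25\right) = \frac{1}{55} - 1015 = - \frac{55824}{55}$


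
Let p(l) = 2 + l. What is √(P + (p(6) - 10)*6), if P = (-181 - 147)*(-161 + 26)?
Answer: 2*√11067 ≈ 210.40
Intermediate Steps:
P = 44280 (P = -328*(-135) = 44280)
√(P + (p(6) - 10)*6) = √(44280 + ((2 + 6) - 10)*6) = √(44280 + (8 - 10)*6) = √(44280 - 2*6) = √(44280 - 12) = √44268 = 2*√11067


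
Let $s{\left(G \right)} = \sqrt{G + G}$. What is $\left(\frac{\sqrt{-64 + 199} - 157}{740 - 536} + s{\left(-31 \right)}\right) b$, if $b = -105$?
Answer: $\frac{5495}{68} - \frac{105 \sqrt{15}}{68} - 105 i \sqrt{62} \approx 74.828 - 826.77 i$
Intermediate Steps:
$s{\left(G \right)} = \sqrt{2} \sqrt{G}$ ($s{\left(G \right)} = \sqrt{2 G} = \sqrt{2} \sqrt{G}$)
$\left(\frac{\sqrt{-64 + 199} - 157}{740 - 536} + s{\left(-31 \right)}\right) b = \left(\frac{\sqrt{-64 + 199} - 157}{740 - 536} + \sqrt{2} \sqrt{-31}\right) \left(-105\right) = \left(\frac{\sqrt{135} - 157}{204} + \sqrt{2} i \sqrt{31}\right) \left(-105\right) = \left(\left(3 \sqrt{15} - 157\right) \frac{1}{204} + i \sqrt{62}\right) \left(-105\right) = \left(\left(-157 + 3 \sqrt{15}\right) \frac{1}{204} + i \sqrt{62}\right) \left(-105\right) = \left(\left(- \frac{157}{204} + \frac{\sqrt{15}}{68}\right) + i \sqrt{62}\right) \left(-105\right) = \left(- \frac{157}{204} + \frac{\sqrt{15}}{68} + i \sqrt{62}\right) \left(-105\right) = \frac{5495}{68} - \frac{105 \sqrt{15}}{68} - 105 i \sqrt{62}$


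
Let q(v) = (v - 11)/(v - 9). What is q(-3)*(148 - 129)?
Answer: 133/6 ≈ 22.167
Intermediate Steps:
q(v) = (-11 + v)/(-9 + v)
q(-3)*(148 - 129) = ((-11 - 3)/(-9 - 3))*(148 - 129) = (-14/(-12))*19 = -1/12*(-14)*19 = (7/6)*19 = 133/6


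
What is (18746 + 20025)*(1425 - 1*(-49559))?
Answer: 1976700664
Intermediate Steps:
(18746 + 20025)*(1425 - 1*(-49559)) = 38771*(1425 + 49559) = 38771*50984 = 1976700664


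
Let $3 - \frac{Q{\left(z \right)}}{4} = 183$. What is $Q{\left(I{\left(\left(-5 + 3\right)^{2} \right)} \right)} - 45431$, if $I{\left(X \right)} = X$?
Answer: $-46151$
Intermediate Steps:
$Q{\left(z \right)} = -720$ ($Q{\left(z \right)} = 12 - 732 = -720$)
$Q{\left(I{\left(\left(-5 + 3\right)^{2} \right)} \right)} - 45431 = -720 - 45431 = -46151$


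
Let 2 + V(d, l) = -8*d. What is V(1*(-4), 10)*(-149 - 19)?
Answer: -5040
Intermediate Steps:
V(d, l) = -2 - 8*d
V(1*(-4), 10)*(-149 - 19) = (-2 - 8*(-4))*(-149 - 19) = (-2 - 8*(-4))*(-168) = (-2 + 32)*(-168) = 30*(-168) = -5040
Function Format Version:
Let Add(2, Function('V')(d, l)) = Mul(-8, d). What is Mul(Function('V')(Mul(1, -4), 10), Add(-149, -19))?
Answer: -5040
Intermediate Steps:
Function('V')(d, l) = Add(-2, Mul(-8, d))
Mul(Function('V')(Mul(1, -4), 10), Add(-149, -19)) = Mul(Add(-2, Mul(-8, Mul(1, -4))), Add(-149, -19)) = Mul(Add(-2, Mul(-8, -4)), -168) = Mul(Add(-2, 32), -168) = Mul(30, -168) = -5040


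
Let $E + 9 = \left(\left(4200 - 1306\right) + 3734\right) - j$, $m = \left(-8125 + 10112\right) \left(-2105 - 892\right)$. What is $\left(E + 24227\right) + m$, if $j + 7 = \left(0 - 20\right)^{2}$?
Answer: $-5924586$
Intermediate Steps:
$j = 393$ ($j = -7 + \left(0 - 20\right)^{2} = -7 + \left(-20\right)^{2} = -7 + 400 = 393$)
$m = -5955039$ ($m = 1987 \left(-2997\right) = -5955039$)
$E = 6226$ ($E = -9 + \left(\left(\left(4200 - 1306\right) + 3734\right) - 393\right) = -9 + \left(\left(2894 + 3734\right) - 393\right) = -9 + \left(6628 - 393\right) = -9 + 6235 = 6226$)
$\left(E + 24227\right) + m = \left(6226 + 24227\right) - 5955039 = 30453 - 5955039 = -5924586$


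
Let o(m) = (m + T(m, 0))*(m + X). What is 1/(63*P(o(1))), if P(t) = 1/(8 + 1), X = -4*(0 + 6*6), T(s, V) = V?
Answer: ⅐ ≈ 0.14286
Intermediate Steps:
X = -144 (X = -4*(0 + 36) = -4*36 = -144)
o(m) = m*(-144 + m) (o(m) = (m + 0)*(m - 144) = m*(-144 + m))
P(t) = ⅑ (P(t) = 1/9 = ⅑)
1/(63*P(o(1))) = 1/(63*(⅑)) = 1/7 = ⅐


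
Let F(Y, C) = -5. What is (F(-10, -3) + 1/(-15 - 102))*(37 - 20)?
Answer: -9962/117 ≈ -85.145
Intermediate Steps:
(F(-10, -3) + 1/(-15 - 102))*(37 - 20) = (-5 + 1/(-15 - 102))*(37 - 20) = (-5 + 1/(-117))*17 = (-5 - 1/117)*17 = -586/117*17 = -9962/117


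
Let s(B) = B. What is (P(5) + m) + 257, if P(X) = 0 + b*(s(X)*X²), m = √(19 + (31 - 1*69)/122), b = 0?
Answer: 257 + 2*√17385/61 ≈ 261.32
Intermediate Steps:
m = 2*√17385/61 (m = √(19 + (31 - 69)*(1/122)) = √(19 - 38*1/122) = √(19 - 19/61) = √(1140/61) = 2*√17385/61 ≈ 4.3230)
P(X) = 0 (P(X) = 0 + 0*(X*X²) = 0 + 0*X³ = 0 + 0 = 0)
(P(5) + m) + 257 = (0 + 2*√17385/61) + 257 = 2*√17385/61 + 257 = 257 + 2*√17385/61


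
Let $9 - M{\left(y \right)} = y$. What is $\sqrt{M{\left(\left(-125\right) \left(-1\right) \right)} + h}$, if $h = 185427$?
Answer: $\sqrt{185311} \approx 430.48$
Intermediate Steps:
$M{\left(y \right)} = 9 - y$
$\sqrt{M{\left(\left(-125\right) \left(-1\right) \right)} + h} = \sqrt{\left(9 - \left(-125\right) \left(-1\right)\right) + 185427} = \sqrt{\left(9 - 125\right) + 185427} = \sqrt{-116 + 185427} = \sqrt{185311}$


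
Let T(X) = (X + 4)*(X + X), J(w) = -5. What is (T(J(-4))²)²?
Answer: 10000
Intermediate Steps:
T(X) = 2*X*(4 + X) (T(X) = (4 + X)*(2*X) = 2*X*(4 + X))
(T(J(-4))²)² = ((2*(-5)*(4 - 5))²)² = ((2*(-5)*(-1))²)² = (10²)² = 100² = 10000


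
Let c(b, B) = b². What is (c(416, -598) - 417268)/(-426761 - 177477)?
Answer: 122106/302119 ≈ 0.40417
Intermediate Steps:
(c(416, -598) - 417268)/(-426761 - 177477) = (416² - 417268)/(-426761 - 177477) = (173056 - 417268)/(-604238) = -244212*(-1/604238) = 122106/302119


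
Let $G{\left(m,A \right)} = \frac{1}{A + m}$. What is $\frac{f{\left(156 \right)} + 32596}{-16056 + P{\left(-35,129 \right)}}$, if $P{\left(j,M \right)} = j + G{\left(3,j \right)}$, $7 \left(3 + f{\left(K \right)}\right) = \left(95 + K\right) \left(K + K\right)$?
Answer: $- \frac{9806816}{3604391} \approx -2.7208$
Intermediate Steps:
$f{\left(K \right)} = -3 + \frac{2 K \left(95 + K\right)}{7}$ ($f{\left(K \right)} = -3 + \frac{\left(95 + K\right) \left(K + K\right)}{7} = -3 + \frac{\left(95 + K\right) 2 K}{7} = -3 + \frac{2 K \left(95 + K\right)}{7}$)
$P{\left(j,M \right)} = j + \frac{1}{3 + j}$ ($P{\left(j,M \right)} = j + \frac{1}{j + 3} = j + \frac{1}{3 + j}$)
$\frac{f{\left(156 \right)} + 32596}{-16056 + P{\left(-35,129 \right)}} = \frac{\left(-3 + \frac{2 \cdot 156^{2}}{7} + \frac{190}{7} \cdot 156\right) + 32596}{-16056 + \frac{1 - 35 \left(3 - 35\right)}{3 - 35}} = \frac{\left(-3 + \frac{2}{7} \cdot 24336 + \frac{29640}{7}\right) + 32596}{-16056 + \frac{1 - -1120}{-32}} = \frac{\left(-3 + \frac{48672}{7} + \frac{29640}{7}\right) + 32596}{-16056 - \frac{1 + 1120}{32}} = \frac{\frac{78291}{7} + 32596}{-16056 - \frac{1121}{32}} = \frac{306463}{7 \left(-16056 - \frac{1121}{32}\right)} = \frac{306463}{7 \left(- \frac{514913}{32}\right)} = \frac{306463}{7} \left(- \frac{32}{514913}\right) = - \frac{9806816}{3604391}$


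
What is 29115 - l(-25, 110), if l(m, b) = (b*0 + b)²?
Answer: 17015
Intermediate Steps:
l(m, b) = b² (l(m, b) = (0 + b)² = b²)
29115 - l(-25, 110) = 29115 - 1*110² = 29115 - 1*12100 = 29115 - 12100 = 17015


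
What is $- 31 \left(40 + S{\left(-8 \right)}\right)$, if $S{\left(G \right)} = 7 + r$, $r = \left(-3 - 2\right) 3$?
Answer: $-992$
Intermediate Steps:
$r = -15$ ($r = \left(-5\right) 3 = -15$)
$S{\left(G \right)} = -8$ ($S{\left(G \right)} = 7 - 15 = -8$)
$- 31 \left(40 + S{\left(-8 \right)}\right) = - 31 \left(40 - 8\right) = \left(-31\right) 32 = -992$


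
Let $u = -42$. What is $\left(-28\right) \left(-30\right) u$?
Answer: $-35280$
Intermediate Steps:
$\left(-28\right) \left(-30\right) u = \left(-28\right) \left(-30\right) \left(-42\right) = 840 \left(-42\right) = -35280$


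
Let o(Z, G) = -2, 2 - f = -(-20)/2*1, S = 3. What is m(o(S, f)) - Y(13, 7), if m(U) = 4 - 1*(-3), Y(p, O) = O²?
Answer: -42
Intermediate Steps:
f = -8 (f = 2 - (-(-20)/2) = 2 - (-5*(-2)) = 2 - 10 = -8)
m(U) = 7 (m(U) = 4 + 3 = 7)
m(o(S, f)) - Y(13, 7) = 7 - 1*7² = 7 - 1*49 = 7 - 49 = -42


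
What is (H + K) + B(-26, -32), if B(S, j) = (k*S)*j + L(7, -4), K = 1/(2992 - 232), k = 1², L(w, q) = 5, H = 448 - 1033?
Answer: 695521/2760 ≈ 252.00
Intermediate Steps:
H = -585
k = 1
K = 1/2760 ≈ 0.00036232
B(S, j) = 5 + S*j (B(S, j) = (1*S)*j + 5 = S*j + 5 = 5 + S*j)
(H + K) + B(-26, -32) = (-585 + 1/2760) + (5 - 26*(-32)) = -1614599/2760 + (5 + 832) = -1614599/2760 + 837 = 695521/2760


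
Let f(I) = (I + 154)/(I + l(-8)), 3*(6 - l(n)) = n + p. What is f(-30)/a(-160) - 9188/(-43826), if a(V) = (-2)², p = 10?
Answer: -1697953/1621562 ≈ -1.0471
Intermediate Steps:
l(n) = 8/3 - n/3 (l(n) = 6 - (n + 10)/3 = 6 - (10 + n)/3 = 6 + (-10/3 - n/3) = 8/3 - n/3)
a(V) = 4
f(I) = (154 + I)/(16/3 + I) (f(I) = (I + 154)/(I + (8/3 - ⅓*(-8))) = (154 + I)/(I + (8/3 + 8/3)) = (154 + I)/(I + 16/3) = (154 + I)/(16/3 + I))
f(-30)/a(-160) - 9188/(-43826) = (3*(154 - 30)/(16 + 3*(-30)))/4 - 9188/(-43826) = (3*124/(16 - 90))*(¼) - 9188*(-1/43826) = (3*124/(-74))*(¼) + 4594/21913 = (3*(-1/74)*124)*(¼) + 4594/21913 = -186/37*¼ + 4594/21913 = -93/74 + 4594/21913 = -1697953/1621562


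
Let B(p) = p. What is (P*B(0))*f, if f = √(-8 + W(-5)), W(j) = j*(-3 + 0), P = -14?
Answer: 0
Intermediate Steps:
W(j) = -3*j (W(j) = j*(-3) = -3*j)
f = √7 (f = √(-8 - 3*(-5)) = √(-8 + 15) = √7 ≈ 2.6458)
(P*B(0))*f = (-14*0)*√7 = 0*√7 = 0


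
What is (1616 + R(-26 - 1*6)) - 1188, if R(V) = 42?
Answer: 470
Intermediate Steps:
(1616 + R(-26 - 1*6)) - 1188 = (1616 + 42) - 1188 = 1658 - 1188 = 470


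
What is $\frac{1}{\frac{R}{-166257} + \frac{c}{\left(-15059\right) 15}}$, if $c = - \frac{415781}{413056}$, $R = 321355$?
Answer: $- \frac{738681074651520}{1427779338434623} \approx -0.51736$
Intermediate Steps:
$c = - \frac{415781}{413056}$ ($c = \left(-415781\right) \frac{1}{413056} = - \frac{415781}{413056} \approx -1.0066$)
$\frac{1}{\frac{R}{-166257} + \frac{c}{\left(-15059\right) 15}} = \frac{1}{\frac{321355}{-166257} - \frac{415781}{413056 \left(\left(-15059\right) 15\right)}} = \frac{1}{321355 \left(- \frac{1}{166257}\right) - \frac{415781}{413056 \left(-225885\right)}} = \frac{1}{- \frac{321355}{166257} - - \frac{415781}{93303154560}} = \frac{1}{- \frac{321355}{166257} + \frac{415781}{93303154560}} = \frac{1}{- \frac{1427779338434623}{738681074651520}} = - \frac{738681074651520}{1427779338434623}$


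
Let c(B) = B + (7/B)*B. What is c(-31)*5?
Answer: -120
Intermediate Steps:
c(B) = 7 + B (c(B) = B + 7 = 7 + B)
c(-31)*5 = (7 - 31)*5 = -24*5 = -120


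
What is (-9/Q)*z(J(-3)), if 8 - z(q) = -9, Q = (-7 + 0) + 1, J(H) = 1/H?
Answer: 51/2 ≈ 25.500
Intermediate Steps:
Q = -6 (Q = -7 + 1 = -6)
z(q) = 17 (z(q) = 8 - 1*(-9) = 8 + 9 = 17)
(-9/Q)*z(J(-3)) = -9/(-6)*17 = -9*(-1/6)*17 = (3/2)*17 = 51/2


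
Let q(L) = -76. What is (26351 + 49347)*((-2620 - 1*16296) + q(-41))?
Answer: -1437656416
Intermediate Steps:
(26351 + 49347)*((-2620 - 1*16296) + q(-41)) = (26351 + 49347)*((-2620 - 1*16296) - 76) = 75698*((-2620 - 16296) - 76) = 75698*(-18916 - 76) = 75698*(-18992) = -1437656416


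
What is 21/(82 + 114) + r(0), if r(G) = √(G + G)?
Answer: 3/28 ≈ 0.10714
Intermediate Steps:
r(G) = √2*√G (r(G) = √(2*G) = √2*√G)
21/(82 + 114) + r(0) = 21/(82 + 114) + √2*√0 = 21/196 + √2*0 = 21*(1/196) + 0 = 3/28 + 0 = 3/28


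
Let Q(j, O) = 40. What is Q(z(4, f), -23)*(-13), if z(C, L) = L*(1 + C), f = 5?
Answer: -520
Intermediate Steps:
Q(z(4, f), -23)*(-13) = 40*(-13) = -520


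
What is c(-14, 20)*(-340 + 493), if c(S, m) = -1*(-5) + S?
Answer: -1377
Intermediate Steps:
c(S, m) = 5 + S
c(-14, 20)*(-340 + 493) = (5 - 14)*(-340 + 493) = -9*153 = -1377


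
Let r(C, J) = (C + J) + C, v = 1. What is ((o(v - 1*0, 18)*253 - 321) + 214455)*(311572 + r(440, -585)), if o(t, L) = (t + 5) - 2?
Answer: 67096937582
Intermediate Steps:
r(C, J) = J + 2*C
o(t, L) = 3 + t (o(t, L) = (5 + t) - 2 = 3 + t)
((o(v - 1*0, 18)*253 - 321) + 214455)*(311572 + r(440, -585)) = (((3 + (1 - 1*0))*253 - 321) + 214455)*(311572 + (-585 + 2*440)) = (((3 + (1 + 0))*253 - 321) + 214455)*(311572 + (-585 + 880)) = (((3 + 1)*253 - 321) + 214455)*(311572 + 295) = ((4*253 - 321) + 214455)*311867 = ((1012 - 321) + 214455)*311867 = (691 + 214455)*311867 = 215146*311867 = 67096937582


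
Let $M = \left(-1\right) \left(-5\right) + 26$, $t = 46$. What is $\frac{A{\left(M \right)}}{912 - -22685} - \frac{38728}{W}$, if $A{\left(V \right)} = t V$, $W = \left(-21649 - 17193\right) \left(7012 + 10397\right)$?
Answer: $\frac{68941114546}{1139735737119} \approx 0.060489$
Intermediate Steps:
$W = -676200378$ ($W = \left(-38842\right) 17409 = -676200378$)
$M = 31$ ($M = 5 + 26 = 31$)
$A{\left(V \right)} = 46 V$
$\frac{A{\left(M \right)}}{912 - -22685} - \frac{38728}{W} = \frac{46 \cdot 31}{912 - -22685} - \frac{38728}{-676200378} = \frac{1426}{912 + 22685} - - \frac{19364}{338100189} = \frac{1426}{23597} + \frac{19364}{338100189} = \frac{68941114546}{1139735737119}$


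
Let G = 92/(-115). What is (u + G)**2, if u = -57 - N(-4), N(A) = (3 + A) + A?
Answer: 69696/25 ≈ 2787.8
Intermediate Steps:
N(A) = 3 + 2*A
u = -52 (u = -57 - (3 + 2*(-4)) = -57 - (3 - 8) = -57 - 1*(-5) = -57 + 5 = -52)
G = -4/5 (G = 92*(-1/115) = -4/5 ≈ -0.80000)
(u + G)**2 = (-52 - 4/5)**2 = (-264/5)**2 = 69696/25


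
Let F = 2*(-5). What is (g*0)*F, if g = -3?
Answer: 0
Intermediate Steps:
F = -10
(g*0)*F = -3*0*(-10) = 0*(-10) = 0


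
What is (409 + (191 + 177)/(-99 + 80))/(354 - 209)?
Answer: 7403/2755 ≈ 2.6871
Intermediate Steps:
(409 + (191 + 177)/(-99 + 80))/(354 - 209) = (409 + 368/(-19))/145 = (409 + 368*(-1/19))*(1/145) = (409 - 368/19)*(1/145) = (7403/19)*(1/145) = 7403/2755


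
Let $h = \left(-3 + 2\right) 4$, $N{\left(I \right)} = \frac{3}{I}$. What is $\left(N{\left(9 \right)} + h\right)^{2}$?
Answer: $\frac{121}{9} \approx 13.444$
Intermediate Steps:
$h = -4$ ($h = \left(-1\right) 4 = -4$)
$\left(N{\left(9 \right)} + h\right)^{2} = \left(\frac{3}{9} - 4\right)^{2} = \left(3 \cdot \frac{1}{9} - 4\right)^{2} = \left(\frac{1}{3} - 4\right)^{2} = \left(- \frac{11}{3}\right)^{2} = \frac{121}{9}$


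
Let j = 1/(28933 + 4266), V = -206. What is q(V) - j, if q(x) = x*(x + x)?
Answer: 2817665527/33199 ≈ 84872.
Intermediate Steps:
q(x) = 2*x² (q(x) = x*(2*x) = 2*x²)
j = 1/33199 ≈ 3.0121e-5
q(V) - j = 2*(-206)² - 1*1/33199 = 2*42436 - 1/33199 = 84872 - 1/33199 = 2817665527/33199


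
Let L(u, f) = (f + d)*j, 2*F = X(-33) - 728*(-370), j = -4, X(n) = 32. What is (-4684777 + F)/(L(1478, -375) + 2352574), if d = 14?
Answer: -4550081/2354018 ≈ -1.9329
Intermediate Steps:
F = 134696 (F = (32 - 728*(-370))/2 = (32 + 269360)/2 = (1/2)*269392 = 134696)
L(u, f) = -56 - 4*f (L(u, f) = (f + 14)*(-4) = (14 + f)*(-4) = -56 - 4*f)
(-4684777 + F)/(L(1478, -375) + 2352574) = (-4684777 + 134696)/((-56 - 4*(-375)) + 2352574) = -4550081/((-56 + 1500) + 2352574) = -4550081/(1444 + 2352574) = -4550081/2354018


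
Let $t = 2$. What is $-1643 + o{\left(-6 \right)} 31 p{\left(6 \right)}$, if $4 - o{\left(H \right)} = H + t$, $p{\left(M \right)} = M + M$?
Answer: $1333$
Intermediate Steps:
$p{\left(M \right)} = 2 M$
$o{\left(H \right)} = 2 - H$ ($o{\left(H \right)} = 4 - \left(H + 2\right) = 4 - \left(2 + H\right) = 2 - H$)
$-1643 + o{\left(-6 \right)} 31 p{\left(6 \right)} = -1643 + \left(2 - -6\right) 31 \cdot 2 \cdot 6 = -1643 + \left(2 + 6\right) 31 \cdot 12 = -1643 + 8 \cdot 31 \cdot 12 = -1643 + 248 \cdot 12 = -1643 + 2976 = 1333$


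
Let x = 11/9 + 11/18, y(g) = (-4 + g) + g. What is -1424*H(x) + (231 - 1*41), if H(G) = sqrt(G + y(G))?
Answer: 190 - 712*sqrt(6) ≈ -1554.0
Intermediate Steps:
y(g) = -4 + 2*g
x = 11/6 (x = 11*(1/9) + 11*(1/18) = 11/9 + 11/18 = 11/6 ≈ 1.8333)
H(G) = sqrt(-4 + 3*G) (H(G) = sqrt(G + (-4 + 2*G)) = sqrt(-4 + 3*G))
-1424*H(x) + (231 - 1*41) = -1424*sqrt(-4 + 3*(11/6)) + (231 - 1*41) = -1424*sqrt(-4 + 11/2) + (231 - 41) = -712*sqrt(6) + 190 = 190 - 712*sqrt(6)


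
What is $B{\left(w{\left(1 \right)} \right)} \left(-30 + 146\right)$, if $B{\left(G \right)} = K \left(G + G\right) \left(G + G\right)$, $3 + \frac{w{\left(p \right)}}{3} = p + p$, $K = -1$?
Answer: $-4176$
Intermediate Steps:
$w{\left(p \right)} = -9 + 6 p$ ($w{\left(p \right)} = -9 + 3 \left(p + p\right) = -9 + 3 \cdot 2 p = -9 + 6 p$)
$B{\left(G \right)} = - 4 G^{2}$ ($B{\left(G \right)} = - \left(G + G\right) \left(G + G\right) = - 2 G 2 G = - 4 G^{2}$)
$B{\left(w{\left(1 \right)} \right)} \left(-30 + 146\right) = - 4 \left(-9 + 6 \cdot 1\right)^{2} \left(-30 + 146\right) = - 4 \left(-9 + 6\right)^{2} \cdot 116 = - 4 \left(-3\right)^{2} \cdot 116 = \left(-4\right) 9 \cdot 116 = \left(-36\right) 116 = -4176$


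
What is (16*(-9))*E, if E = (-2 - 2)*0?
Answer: 0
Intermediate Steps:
E = 0 (E = -4*0 = 0)
(16*(-9))*E = (16*(-9))*0 = -144*0 = 0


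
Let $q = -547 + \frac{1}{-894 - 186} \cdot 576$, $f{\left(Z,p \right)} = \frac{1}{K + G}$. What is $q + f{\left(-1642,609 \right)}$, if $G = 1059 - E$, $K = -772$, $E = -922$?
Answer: $- \frac{1103278}{2015} \approx -547.53$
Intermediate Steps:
$G = 1981$ ($G = 1059 - -922 = 1059 + 922 = 1981$)
$f{\left(Z,p \right)} = \frac{1}{1209}$ ($f{\left(Z,p \right)} = \frac{1}{-772 + 1981} = \frac{1}{1209}$)
$q = - \frac{8213}{15}$ ($q = -547 + \frac{1}{-1080} \cdot 576 = -547 - \frac{8}{15} = - \frac{8213}{15} \approx -547.53$)
$q + f{\left(-1642,609 \right)} = - \frac{8213}{15} + \frac{1}{1209} = - \frac{1103278}{2015}$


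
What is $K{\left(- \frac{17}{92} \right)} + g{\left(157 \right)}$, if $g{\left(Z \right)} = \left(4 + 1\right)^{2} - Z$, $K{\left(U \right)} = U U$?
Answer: $- \frac{1116959}{8464} \approx -131.97$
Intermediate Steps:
$K{\left(U \right)} = U^{2}$
$g{\left(Z \right)} = 25 - Z$ ($g{\left(Z \right)} = 5^{2} - Z = 25 - Z$)
$K{\left(- \frac{17}{92} \right)} + g{\left(157 \right)} = \left(- \frac{17}{92}\right)^{2} + \left(25 - 157\right) = \left(\left(-17\right) \frac{1}{92}\right)^{2} + \left(25 - 157\right) = \left(- \frac{17}{92}\right)^{2} - 132 = \frac{289}{8464} - 132 = - \frac{1116959}{8464}$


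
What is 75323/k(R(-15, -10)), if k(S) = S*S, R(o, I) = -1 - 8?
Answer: 75323/81 ≈ 929.91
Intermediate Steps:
R(o, I) = -9
k(S) = S²
75323/k(R(-15, -10)) = 75323/((-9)²) = 75323/81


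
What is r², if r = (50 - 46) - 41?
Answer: 1369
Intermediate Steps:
r = -37 (r = 4 - 41 = -37)
r² = (-37)² = 1369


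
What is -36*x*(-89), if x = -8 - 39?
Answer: -150588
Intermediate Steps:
x = -47
-36*x*(-89) = -36*(-47)*(-89) = 1692*(-89) = -150588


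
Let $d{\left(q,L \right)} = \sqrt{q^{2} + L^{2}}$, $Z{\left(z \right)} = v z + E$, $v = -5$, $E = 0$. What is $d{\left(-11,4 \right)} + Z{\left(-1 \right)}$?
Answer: $5 + \sqrt{137} \approx 16.705$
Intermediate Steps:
$Z{\left(z \right)} = - 5 z$ ($Z{\left(z \right)} = - 5 z + 0 = - 5 z$)
$d{\left(q,L \right)} = \sqrt{L^{2} + q^{2}}$
$d{\left(-11,4 \right)} + Z{\left(-1 \right)} = \sqrt{4^{2} + \left(-11\right)^{2}} - -5 = \sqrt{16 + 121} + 5 = \sqrt{137} + 5 = 5 + \sqrt{137}$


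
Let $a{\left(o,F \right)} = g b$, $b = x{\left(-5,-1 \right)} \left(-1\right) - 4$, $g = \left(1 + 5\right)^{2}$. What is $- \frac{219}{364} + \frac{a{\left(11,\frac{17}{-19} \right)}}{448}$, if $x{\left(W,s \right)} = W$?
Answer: $- \frac{759}{1456} \approx -0.52129$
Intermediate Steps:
$g = 36$ ($g = 6^{2} = 36$)
$b = 1$ ($b = \left(-5\right) \left(-1\right) - 4 = 5 - 4 = 1$)
$a{\left(o,F \right)} = 36$ ($a{\left(o,F \right)} = 36 \cdot 1 = 36$)
$- \frac{219}{364} + \frac{a{\left(11,\frac{17}{-19} \right)}}{448} = - \frac{219}{364} + \frac{36}{448} = \left(-219\right) \frac{1}{364} + 36 \cdot \frac{1}{448} = - \frac{219}{364} + \frac{9}{112} = - \frac{759}{1456}$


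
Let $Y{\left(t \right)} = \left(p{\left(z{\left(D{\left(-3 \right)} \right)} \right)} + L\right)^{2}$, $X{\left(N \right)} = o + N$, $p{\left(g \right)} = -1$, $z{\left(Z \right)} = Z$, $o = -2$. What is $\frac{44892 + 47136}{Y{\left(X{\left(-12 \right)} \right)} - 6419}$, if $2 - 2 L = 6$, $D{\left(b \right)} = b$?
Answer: $- \frac{46014}{3205} \approx -14.357$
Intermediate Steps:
$L = -2$ ($L = 1 - 3 = -2$)
$X{\left(N \right)} = -2 + N$
$Y{\left(t \right)} = 9$ ($Y{\left(t \right)} = \left(-1 - 2\right)^{2} = \left(-3\right)^{2} = 9$)
$\frac{44892 + 47136}{Y{\left(X{\left(-12 \right)} \right)} - 6419} = \frac{44892 + 47136}{9 - 6419} = \frac{92028}{-6410} = 92028 \left(- \frac{1}{6410}\right) = - \frac{46014}{3205}$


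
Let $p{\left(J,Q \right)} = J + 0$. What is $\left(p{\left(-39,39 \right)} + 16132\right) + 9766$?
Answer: $25859$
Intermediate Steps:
$p{\left(J,Q \right)} = J$
$\left(p{\left(-39,39 \right)} + 16132\right) + 9766 = \left(-39 + 16132\right) + 9766 = 16093 + 9766 = 25859$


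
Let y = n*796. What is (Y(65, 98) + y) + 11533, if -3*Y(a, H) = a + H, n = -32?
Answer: -41980/3 ≈ -13993.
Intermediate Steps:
y = -25472 (y = -32*796 = -25472)
Y(a, H) = -H/3 - a/3 (Y(a, H) = -(a + H)/3 = -(H + a)/3 = -H/3 - a/3)
(Y(65, 98) + y) + 11533 = ((-1/3*98 - 1/3*65) - 25472) + 11533 = ((-98/3 - 65/3) - 25472) + 11533 = (-163/3 - 25472) + 11533 = -76579/3 + 11533 = -41980/3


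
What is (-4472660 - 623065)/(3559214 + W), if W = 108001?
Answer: -339715/244481 ≈ -1.3895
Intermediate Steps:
(-4472660 - 623065)/(3559214 + W) = (-4472660 - 623065)/(3559214 + 108001) = -5095725/3667215 = -5095725*1/3667215 = -339715/244481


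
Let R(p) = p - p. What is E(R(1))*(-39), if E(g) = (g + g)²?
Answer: 0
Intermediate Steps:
R(p) = 0
E(g) = 4*g² (E(g) = (2*g)² = 4*g²)
E(R(1))*(-39) = (4*0²)*(-39) = (4*0)*(-39) = 0*(-39) = 0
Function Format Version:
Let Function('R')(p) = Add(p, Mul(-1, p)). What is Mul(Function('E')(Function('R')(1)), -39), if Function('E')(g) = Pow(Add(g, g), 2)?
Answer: 0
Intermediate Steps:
Function('R')(p) = 0
Function('E')(g) = Mul(4, Pow(g, 2)) (Function('E')(g) = Pow(Mul(2, g), 2) = Mul(4, Pow(g, 2)))
Mul(Function('E')(Function('R')(1)), -39) = Mul(Mul(4, Pow(0, 2)), -39) = Mul(Mul(4, 0), -39) = Mul(0, -39) = 0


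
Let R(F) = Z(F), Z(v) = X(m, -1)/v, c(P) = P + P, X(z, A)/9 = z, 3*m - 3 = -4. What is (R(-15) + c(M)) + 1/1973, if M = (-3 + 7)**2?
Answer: 317658/9865 ≈ 32.201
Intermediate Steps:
m = -1/3 (m = 1 + (1/3)*(-4) = 1 - 4/3 = -1/3 ≈ -0.33333)
X(z, A) = 9*z
M = 16 (M = 4**2 = 16)
c(P) = 2*P
Z(v) = -3/v (Z(v) = (9*(-1/3))/v = -3/v)
R(F) = -3/F
(R(-15) + c(M)) + 1/1973 = (-3/(-15) + 2*16) + 1/1973 = (-3*(-1/15) + 32) + 1/1973 = (1/5 + 32) + 1/1973 = 161/5 + 1/1973 = 317658/9865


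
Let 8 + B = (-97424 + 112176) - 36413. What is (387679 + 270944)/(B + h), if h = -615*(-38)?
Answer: 31363/81 ≈ 387.20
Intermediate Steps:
B = -21669 (B = -8 + ((-97424 + 112176) - 36413) = -8 + (14752 - 36413) = -8 - 21661 = -21669)
h = 23370
(387679 + 270944)/(B + h) = (387679 + 270944)/(-21669 + 23370) = 658623/1701 = 658623*(1/1701) = 31363/81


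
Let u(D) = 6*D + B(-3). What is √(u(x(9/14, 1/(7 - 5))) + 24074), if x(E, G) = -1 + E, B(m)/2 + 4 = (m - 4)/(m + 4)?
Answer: √1178443/7 ≈ 155.08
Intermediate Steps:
B(m) = -8 + 2*(-4 + m)/(4 + m) (B(m) = -8 + 2*((m - 4)/(m + 4)) = -8 + 2*((-4 + m)/(4 + m)) = -8 + 2*(-4 + m)/(4 + m))
u(D) = -22 + 6*D (u(D) = 6*D + 2*(-20 - 3*(-3))/(4 - 3) = 6*D + 2*(-20 + 9)/1 = 6*D + 2*1*(-11) = 6*D - 22 = -22 + 6*D)
√(u(x(9/14, 1/(7 - 5))) + 24074) = √((-22 + 6*(-1 + 9/14)) + 24074) = √((-22 + 6*(-5/14)) + 24074) = √((-22 - 15/7) + 24074) = √(-169/7 + 24074) = √(168349/7) = √1178443/7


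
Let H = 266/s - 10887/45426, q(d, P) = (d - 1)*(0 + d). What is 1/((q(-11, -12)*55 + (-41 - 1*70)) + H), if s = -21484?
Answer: 40663841/290695550158 ≈ 0.00013988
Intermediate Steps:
q(d, P) = d*(-1 + d) (q(d, P) = (-1 + d)*d = d*(-1 + d))
H = -10249151/40663841 (H = 266/(-21484) - 10887/45426 = 266*(-1/21484) - 10887*1/45426 = -133/10742 - 3629/15142 = -10249151/40663841 ≈ -0.25205)
1/((q(-11, -12)*55 + (-41 - 1*70)) + H) = 1/((-11*(-1 - 11)*55 + (-41 - 1*70)) - 10249151/40663841) = 1/((-11*(-12)*55 + (-41 - 70)) - 10249151/40663841) = 1/((132*55 - 111) - 10249151/40663841) = 1/((7260 - 111) - 10249151/40663841) = 1/(7149 - 10249151/40663841) = 1/(290695550158/40663841) = 40663841/290695550158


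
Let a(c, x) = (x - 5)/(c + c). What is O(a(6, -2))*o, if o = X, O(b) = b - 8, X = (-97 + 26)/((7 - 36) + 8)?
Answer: -7313/252 ≈ -29.020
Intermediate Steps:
X = 71/21 (X = -71/(-29 + 8) = -71/(-21) = -71*(-1/21) = 71/21 ≈ 3.3810)
a(c, x) = (-5 + x)/(2*c) (a(c, x) = (-5 + x)/((2*c)) = (-5 + x)*(1/(2*c)) = (-5 + x)/(2*c))
O(b) = -8 + b
o = 71/21 ≈ 3.3810
O(a(6, -2))*o = (-8 + (1/2)*(-5 - 2)/6)*(71/21) = (-8 + (1/2)*(1/6)*(-7))*(71/21) = (-8 - 7/12)*(71/21) = -103/12*71/21 = -7313/252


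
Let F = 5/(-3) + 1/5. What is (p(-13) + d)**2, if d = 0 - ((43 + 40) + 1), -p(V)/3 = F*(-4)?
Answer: 258064/25 ≈ 10323.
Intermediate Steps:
F = -22/15 (F = 5*(-1/3) + 1*(1/5) = -5/3 + 1/5 = -22/15 ≈ -1.4667)
p(V) = -88/5 (p(V) = -(-22)*(-4)/5 = -3*88/15 = -88/5)
d = -84 (d = 0 - (83 + 1) = 0 - 1*84 = 0 - 84 = -84)
(p(-13) + d)**2 = (-88/5 - 84)**2 = (-508/5)**2 = 258064/25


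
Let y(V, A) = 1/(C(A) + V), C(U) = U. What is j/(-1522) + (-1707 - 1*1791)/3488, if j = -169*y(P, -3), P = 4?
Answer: -1183621/1327184 ≈ -0.89183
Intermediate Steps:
y(V, A) = 1/(A + V)
j = -169 (j = -169/(-3 + 4) = -169/1 = -169*1 = -169)
j/(-1522) + (-1707 - 1*1791)/3488 = -169/(-1522) + (-1707 - 1*1791)/3488 = -169*(-1/1522) + (-1707 - 1791)*(1/3488) = 169/1522 - 3498*1/3488 = 169/1522 - 1749/1744 = -1183621/1327184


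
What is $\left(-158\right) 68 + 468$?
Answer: $-10276$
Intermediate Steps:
$\left(-158\right) 68 + 468 = -10744 + 468 = -10276$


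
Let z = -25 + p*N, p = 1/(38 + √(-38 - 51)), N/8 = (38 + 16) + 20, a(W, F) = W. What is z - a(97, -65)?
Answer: -164530/1533 - 592*I*√89/1533 ≈ -107.33 - 3.6431*I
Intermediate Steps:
N = 592 (N = 8*((38 + 16) + 20) = 8*(54 + 20) = 8*74 = 592)
p = 1/(38 + I*√89) (p = 1/(38 + √(-89)) = 1/(38 + I*√89) ≈ 0.024788 - 0.0061539*I)
z = -15829/1533 - 592*I*√89/1533 (z = -25 + (38/1533 - I*√89/1533)*592 = -25 + (22496/1533 - 592*I*√89/1533) = -15829/1533 - 592*I*√89/1533 ≈ -10.326 - 3.6431*I)
z - a(97, -65) = (-15829/1533 - 592*I*√89/1533) - 1*97 = (-15829/1533 - 592*I*√89/1533) - 97 = -164530/1533 - 592*I*√89/1533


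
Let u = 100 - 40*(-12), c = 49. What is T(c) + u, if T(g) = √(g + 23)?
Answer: 580 + 6*√2 ≈ 588.49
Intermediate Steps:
T(g) = √(23 + g)
u = 580 (u = 100 - 1*(-480) = 100 + 480 = 580)
T(c) + u = √(23 + 49) + 580 = √72 + 580 = 6*√2 + 580 = 580 + 6*√2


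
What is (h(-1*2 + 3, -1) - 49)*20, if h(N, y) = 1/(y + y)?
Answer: -990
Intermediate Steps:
h(N, y) = 1/(2*y)
(h(-1*2 + 3, -1) - 49)*20 = ((½)/(-1) - 49)*20 = ((½)*(-1) - 49)*20 = (-½ - 49)*20 = -99/2*20 = -990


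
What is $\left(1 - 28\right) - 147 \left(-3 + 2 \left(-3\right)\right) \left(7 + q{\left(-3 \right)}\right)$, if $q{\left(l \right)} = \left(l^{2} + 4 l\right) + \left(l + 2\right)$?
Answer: $3942$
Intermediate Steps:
$q{\left(l \right)} = 2 + l^{2} + 5 l$ ($q{\left(l \right)} = \left(l^{2} + 4 l\right) + \left(2 + l\right) = 2 + l^{2} + 5 l$)
$\left(1 - 28\right) - 147 \left(-3 + 2 \left(-3\right)\right) \left(7 + q{\left(-3 \right)}\right) = \left(1 - 28\right) - 147 \left(-3 + 2 \left(-3\right)\right) \left(7 + \left(2 + \left(-3\right)^{2} + 5 \left(-3\right)\right)\right) = \left(1 - 28\right) - 147 \left(-3 - 6\right) \left(7 + \left(2 + 9 - 15\right)\right) = -27 - 147 \left(- 9 \left(7 - 4\right)\right) = -27 - 147 \left(\left(-9\right) 3\right) = -27 - -3969 = -27 + 3969 = 3942$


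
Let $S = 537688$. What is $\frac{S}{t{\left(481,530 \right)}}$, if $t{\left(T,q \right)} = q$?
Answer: $\frac{268844}{265} \approx 1014.5$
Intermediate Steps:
$\frac{S}{t{\left(481,530 \right)}} = \frac{537688}{530} = 537688 \cdot \frac{1}{530} = \frac{268844}{265}$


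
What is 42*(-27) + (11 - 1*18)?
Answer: -1141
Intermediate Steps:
42*(-27) + (11 - 1*18) = -1134 + (11 - 18) = -1134 - 7 = -1141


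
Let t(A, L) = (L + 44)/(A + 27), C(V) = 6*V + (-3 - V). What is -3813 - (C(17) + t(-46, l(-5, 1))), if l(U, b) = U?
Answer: -73966/19 ≈ -3892.9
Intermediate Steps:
C(V) = -3 + 5*V
t(A, L) = (44 + L)/(27 + A)
-3813 - (C(17) + t(-46, l(-5, 1))) = -3813 - ((-3 + 5*17) + (44 - 5)/(27 - 46)) = -3813 - ((-3 + 85) + 39/(-19)) = -3813 - (82 - 1/19*39) = -3813 - (82 - 39/19) = -3813 - 1*1519/19 = -3813 - 1519/19 = -73966/19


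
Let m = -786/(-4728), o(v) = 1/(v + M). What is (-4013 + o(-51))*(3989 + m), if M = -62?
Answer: -712733083305/44522 ≈ -1.6009e+7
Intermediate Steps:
o(v) = 1/(-62 + v) (o(v) = 1/(v - 62) = 1/(-62 + v))
m = 131/788 (m = -786*(-1/4728) = 131/788 ≈ 0.16624)
(-4013 + o(-51))*(3989 + m) = (-4013 + 1/(-62 - 51))*(3989 + 131/788) = (-4013 + 1/(-113))*(3143463/788) = (-4013 - 1/113)*(3143463/788) = -453470/113*3143463/788 = -712733083305/44522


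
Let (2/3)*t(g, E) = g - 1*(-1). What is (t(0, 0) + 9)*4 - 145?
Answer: -103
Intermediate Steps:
t(g, E) = 3/2 + 3*g/2 (t(g, E) = 3*(g - 1*(-1))/2 = 3*(g + 1)/2 = 3*(1 + g)/2 = 3/2 + 3*g/2)
(t(0, 0) + 9)*4 - 145 = ((3/2 + (3/2)*0) + 9)*4 - 145 = ((3/2 + 0) + 9)*4 - 145 = (3/2 + 9)*4 - 145 = (21/2)*4 - 145 = 42 - 145 = -103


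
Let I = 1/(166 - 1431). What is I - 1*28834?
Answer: -36475011/1265 ≈ -28834.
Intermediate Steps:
I = -1/1265 (I = 1/(-1265) = -1/1265 ≈ -0.00079051)
I - 1*28834 = -1/1265 - 1*28834 = -1/1265 - 28834 = -36475011/1265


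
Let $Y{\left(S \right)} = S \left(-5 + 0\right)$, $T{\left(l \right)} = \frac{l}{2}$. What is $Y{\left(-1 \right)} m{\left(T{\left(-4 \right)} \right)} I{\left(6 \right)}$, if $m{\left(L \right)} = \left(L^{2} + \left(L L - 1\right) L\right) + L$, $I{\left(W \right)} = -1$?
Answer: $20$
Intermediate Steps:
$T{\left(l \right)} = \frac{l}{2}$ ($T{\left(l \right)} = l \frac{1}{2} = \frac{l}{2}$)
$m{\left(L \right)} = L + L^{2} + L \left(-1 + L^{2}\right)$ ($m{\left(L \right)} = \left(L^{2} + \left(L^{2} - 1\right) L\right) + L = \left(L^{2} + \left(-1 + L^{2}\right) L\right) + L = \left(L^{2} + L \left(-1 + L^{2}\right)\right) + L = L + L^{2} + L \left(-1 + L^{2}\right)$)
$Y{\left(S \right)} = - 5 S$ ($Y{\left(S \right)} = S \left(-5\right) = - 5 S$)
$Y{\left(-1 \right)} m{\left(T{\left(-4 \right)} \right)} I{\left(6 \right)} = \left(-5\right) \left(-1\right) \left(\frac{1}{2} \left(-4\right)\right)^{2} \left(1 + \frac{1}{2} \left(-4\right)\right) \left(-1\right) = 5 \left(-2\right)^{2} \left(1 - 2\right) \left(-1\right) = 5 \cdot 4 \left(-1\right) \left(-1\right) = 5 \left(-4\right) \left(-1\right) = \left(-20\right) \left(-1\right) = 20$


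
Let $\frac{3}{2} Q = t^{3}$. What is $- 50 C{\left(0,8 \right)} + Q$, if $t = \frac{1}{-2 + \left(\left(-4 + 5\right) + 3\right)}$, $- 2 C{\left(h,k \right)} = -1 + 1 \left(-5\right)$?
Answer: $- \frac{1799}{12} \approx -149.92$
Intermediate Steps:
$C{\left(h,k \right)} = 3$ ($C{\left(h,k \right)} = - \frac{-1 + 1 \left(-5\right)}{2} = - \frac{-1 - 5}{2} = \left(- \frac{1}{2}\right) \left(-6\right) = 3$)
$t = \frac{1}{2}$ ($t = \frac{1}{-2 + \left(1 + 3\right)} = \frac{1}{-2 + 4} = \frac{1}{2} \approx 0.5$)
$Q = \frac{1}{12}$ ($Q = \frac{2}{3 \cdot 8} = \frac{2}{3} \cdot \frac{1}{8} = \frac{1}{12} \approx 0.083333$)
$- 50 C{\left(0,8 \right)} + Q = \left(-50\right) 3 + \frac{1}{12} = -150 + \frac{1}{12} = - \frac{1799}{12}$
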